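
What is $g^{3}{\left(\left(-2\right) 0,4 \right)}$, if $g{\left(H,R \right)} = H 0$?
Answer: $0$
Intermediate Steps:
$g{\left(H,R \right)} = 0$
$g^{3}{\left(\left(-2\right) 0,4 \right)} = 0^{3} = 0$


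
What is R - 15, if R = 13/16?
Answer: -227/16 ≈ -14.188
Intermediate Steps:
R = 13/16 (R = 13*(1/16) = 13/16 ≈ 0.81250)
R - 15 = 13/16 - 15 = -227/16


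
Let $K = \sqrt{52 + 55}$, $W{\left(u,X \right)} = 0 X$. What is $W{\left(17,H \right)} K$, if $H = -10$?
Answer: $0$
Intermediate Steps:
$W{\left(u,X \right)} = 0$
$K = \sqrt{107} \approx 10.344$
$W{\left(17,H \right)} K = 0 \sqrt{107} = 0$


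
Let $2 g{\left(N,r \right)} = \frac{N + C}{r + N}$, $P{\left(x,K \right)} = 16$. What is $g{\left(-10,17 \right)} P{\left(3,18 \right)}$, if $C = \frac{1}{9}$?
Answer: $- \frac{712}{63} \approx -11.302$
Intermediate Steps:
$C = \frac{1}{9} \approx 0.11111$
$g{\left(N,r \right)} = \frac{\frac{1}{9} + N}{2 \left(N + r\right)}$ ($g{\left(N,r \right)} = \frac{\left(N + \frac{1}{9}\right) \frac{1}{r + N}}{2} = \frac{\left(\frac{1}{9} + N\right) \frac{1}{N + r}}{2} = \frac{\frac{1}{N + r} \left(\frac{1}{9} + N\right)}{2} = \frac{\frac{1}{9} + N}{2 \left(N + r\right)}$)
$g{\left(-10,17 \right)} P{\left(3,18 \right)} = \frac{\frac{1}{18} + \frac{1}{2} \left(-10\right)}{-10 + 17} \cdot 16 = \frac{\frac{1}{18} - 5}{7} \cdot 16 = \frac{1}{7} \left(- \frac{89}{18}\right) 16 = \left(- \frac{89}{126}\right) 16 = - \frac{712}{63}$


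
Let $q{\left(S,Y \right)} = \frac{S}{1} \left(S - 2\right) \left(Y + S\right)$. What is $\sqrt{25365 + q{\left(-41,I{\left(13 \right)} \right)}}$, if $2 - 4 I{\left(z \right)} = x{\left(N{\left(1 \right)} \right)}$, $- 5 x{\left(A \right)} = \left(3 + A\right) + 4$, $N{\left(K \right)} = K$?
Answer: $\frac{i \sqrt{4533130}}{10} \approx 212.91 i$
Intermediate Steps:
$x{\left(A \right)} = - \frac{7}{5} - \frac{A}{5}$ ($x{\left(A \right)} = - \frac{\left(3 + A\right) + 4}{5} = - \frac{7 + A}{5} = - \frac{7}{5} - \frac{A}{5}$)
$I{\left(z \right)} = \frac{9}{10}$ ($I{\left(z \right)} = \frac{1}{2} - \frac{- \frac{7}{5} - \frac{1}{5}}{4} = \frac{1}{2} - - \frac{2}{5} = \frac{1}{2} + \frac{2}{5} = \frac{9}{10}$)
$q{\left(S,Y \right)} = S \left(-2 + S\right) \left(S + Y\right)$ ($q{\left(S,Y \right)} = S 1 \left(-2 + S\right) \left(S + Y\right) = S \left(-2 + S\right) \left(S + Y\right)$)
$\sqrt{25365 + q{\left(-41,I{\left(13 \right)} \right)}} = \sqrt{25365 - 41 \left(\left(-41\right)^{2} - -82 - \frac{9}{5} - \frac{369}{10}\right)} = \sqrt{25365 - 41 \left(1681 + 82 - \frac{9}{5} - \frac{369}{10}\right)} = \sqrt{25365 - \frac{706963}{10}} = \sqrt{- \frac{453313}{10}} = \frac{i \sqrt{4533130}}{10}$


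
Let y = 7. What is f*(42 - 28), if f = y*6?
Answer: 588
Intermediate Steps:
f = 42 (f = 7*6 = 42)
f*(42 - 28) = 42*(42 - 28) = 42*14 = 588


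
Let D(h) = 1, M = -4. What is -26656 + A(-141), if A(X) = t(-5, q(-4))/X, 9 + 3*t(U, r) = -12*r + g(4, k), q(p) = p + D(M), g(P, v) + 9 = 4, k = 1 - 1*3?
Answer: -11275510/423 ≈ -26656.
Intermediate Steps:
k = -2 (k = 1 - 3 = -2)
g(P, v) = -5 (g(P, v) = -9 + 4 = -5)
q(p) = 1 + p (q(p) = p + 1 = 1 + p)
t(U, r) = -14/3 - 4*r (t(U, r) = -3 + (-12*r - 5)/3 = -3 + (-5 - 12*r)/3 = -3 + (-5/3 - 4*r) = -14/3 - 4*r)
A(X) = 22/(3*X) (A(X) = (-14/3 - 4*(1 - 4))/X = (-14/3 - 4*(-3))/X = (-14/3 + 12)/X = 22/(3*X))
-26656 + A(-141) = -26656 + (22/3)/(-141) = -26656 + (22/3)*(-1/141) = -26656 - 22/423 = -11275510/423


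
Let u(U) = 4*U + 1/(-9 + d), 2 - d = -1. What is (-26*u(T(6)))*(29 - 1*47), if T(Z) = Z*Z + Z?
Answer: 78546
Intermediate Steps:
d = 3 (d = 2 - 1*(-1) = 2 + 1 = 3)
T(Z) = Z + Z² (T(Z) = Z² + Z = Z + Z²)
u(U) = -⅙ + 4*U (u(U) = 4*U + 1/(-9 + 3) = 4*U + 1/(-6) = 4*U - ⅙ = -⅙ + 4*U)
(-26*u(T(6)))*(29 - 1*47) = (-26*(-⅙ + 4*(6*(1 + 6))))*(29 - 1*47) = (-26*(-⅙ + 4*(6*7)))*(29 - 47) = -26*(-⅙ + 4*42)*(-18) = -26*(-⅙ + 168)*(-18) = -26*1007/6*(-18) = -13091/3*(-18) = 78546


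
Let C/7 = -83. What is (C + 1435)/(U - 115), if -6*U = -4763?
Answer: 5124/4073 ≈ 1.2580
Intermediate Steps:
U = 4763/6 (U = -1/6*(-4763) = 4763/6 ≈ 793.83)
C = -581 (C = 7*(-83) = -581)
(C + 1435)/(U - 115) = (-581 + 1435)/(4763/6 - 115) = 854/(4073/6) = 854*(6/4073) = 5124/4073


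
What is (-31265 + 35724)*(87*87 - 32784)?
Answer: -112433685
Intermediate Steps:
(-31265 + 35724)*(87*87 - 32784) = 4459*(7569 - 32784) = 4459*(-25215) = -112433685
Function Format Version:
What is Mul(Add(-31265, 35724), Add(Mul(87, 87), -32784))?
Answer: -112433685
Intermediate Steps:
Mul(Add(-31265, 35724), Add(Mul(87, 87), -32784)) = Mul(4459, Add(7569, -32784)) = Mul(4459, -25215) = -112433685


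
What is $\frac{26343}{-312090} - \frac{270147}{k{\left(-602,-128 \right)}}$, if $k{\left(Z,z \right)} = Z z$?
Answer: $- \frac{14390010573}{4008067840} \approx -3.5903$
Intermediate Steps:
$\frac{26343}{-312090} - \frac{270147}{k{\left(-602,-128 \right)}} = \frac{26343}{-312090} - \frac{270147}{\left(-602\right) \left(-128\right)} = 26343 \left(- \frac{1}{312090}\right) - \frac{270147}{77056} = - \frac{8781}{104030} - \frac{270147}{77056} = - \frac{14390010573}{4008067840}$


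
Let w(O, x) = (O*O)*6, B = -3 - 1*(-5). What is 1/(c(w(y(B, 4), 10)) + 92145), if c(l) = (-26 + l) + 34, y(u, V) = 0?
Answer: 1/92153 ≈ 1.0852e-5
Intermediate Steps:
B = 2 (B = -3 + 5 = 2)
w(O, x) = 6*O**2 (w(O, x) = O**2*6 = 6*O**2)
c(l) = 8 + l
1/(c(w(y(B, 4), 10)) + 92145) = 1/((8 + 6*0**2) + 92145) = 1/((8 + 6*0) + 92145) = 1/((8 + 0) + 92145) = 1/(8 + 92145) = 1/92153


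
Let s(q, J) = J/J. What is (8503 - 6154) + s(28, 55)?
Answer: 2350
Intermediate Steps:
s(q, J) = 1
(8503 - 6154) + s(28, 55) = (8503 - 6154) + 1 = 2349 + 1 = 2350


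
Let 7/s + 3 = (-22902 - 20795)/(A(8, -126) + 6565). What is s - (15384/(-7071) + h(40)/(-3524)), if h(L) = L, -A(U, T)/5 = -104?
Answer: 191984125161/134873932184 ≈ 1.4234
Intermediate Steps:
A(U, T) = 520 (A(U, T) = -5*(-104) = 520)
s = -49595/64952 (s = 7/(-3 + (-22902 - 20795)/(520 + 6565)) = 7/(-3 - 43697/7085) = 7/(-64952/7085) = 7*(-7085/64952) = -49595/64952 ≈ -0.76356)
s - (15384/(-7071) + h(40)/(-3524)) = -49595/64952 - (15384/(-7071) + 40/(-3524)) = -49595/64952 - (15384*(-1/7071) + 40*(-1/3524)) = -49595/64952 - (-5128/2357 - 10/881) = -49595/64952 - 1*(-4541338/2076517) = -49595/64952 + 4541338/2076517 = 191984125161/134873932184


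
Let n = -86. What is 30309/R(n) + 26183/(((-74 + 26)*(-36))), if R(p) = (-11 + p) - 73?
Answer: -23961421/146880 ≈ -163.14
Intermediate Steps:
R(p) = -84 + p
30309/R(n) + 26183/(((-74 + 26)*(-36))) = 30309/(-84 - 86) + 26183/(((-74 + 26)*(-36))) = 30309/(-170) + 26183/((-48*(-36))) = 30309*(-1/170) + 26183/1728 = -30309/170 + 26183*(1/1728) = -30309/170 + 26183/1728 = -23961421/146880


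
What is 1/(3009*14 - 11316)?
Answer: 1/30810 ≈ 3.2457e-5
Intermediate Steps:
1/(3009*14 - 11316) = 1/(42126 - 11316) = 1/30810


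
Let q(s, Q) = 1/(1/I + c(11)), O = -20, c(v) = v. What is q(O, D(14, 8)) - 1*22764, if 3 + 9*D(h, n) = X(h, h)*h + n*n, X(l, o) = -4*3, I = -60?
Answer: -15001416/659 ≈ -22764.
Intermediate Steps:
X(l, o) = -12
D(h, n) = -⅓ - 4*h/3 + n²/9 (D(h, n) = -⅓ + (-12*h + n*n)/9 = -⅓ + (-12*h + n²)/9 = -⅓ + (n² - 12*h)/9 = -⅓ + (-4*h/3 + n²/9) = -⅓ - 4*h/3 + n²/9)
q(s, Q) = 60/659 (q(s, Q) = 1/(1/(-60) + 11) = 1/(-1/60 + 11) = 1/(659/60) = 60/659)
q(O, D(14, 8)) - 1*22764 = 60/659 - 1*22764 = 60/659 - 22764 = -15001416/659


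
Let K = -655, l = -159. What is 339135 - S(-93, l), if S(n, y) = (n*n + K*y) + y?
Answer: 226500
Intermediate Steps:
S(n, y) = n**2 - 654*y (S(n, y) = (n*n - 655*y) + y = (n**2 - 655*y) + y = n**2 - 654*y)
339135 - S(-93, l) = 339135 - ((-93)**2 - 654*(-159)) = 339135 - (8649 + 103986) = 339135 - 1*112635 = 339135 - 112635 = 226500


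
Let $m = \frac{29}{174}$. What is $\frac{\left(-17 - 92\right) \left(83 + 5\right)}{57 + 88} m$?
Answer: $- \frac{4796}{435} \approx -11.025$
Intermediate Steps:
$m = \frac{1}{6}$ ($m = 29 \cdot \frac{1}{174} = \frac{1}{6} \approx 0.16667$)
$\frac{\left(-17 - 92\right) \left(83 + 5\right)}{57 + 88} m = \frac{\left(-17 - 92\right) \left(83 + 5\right)}{57 + 88} \cdot \frac{1}{6} = \frac{\left(-109\right) 88}{145} \cdot \frac{1}{6} = \frac{1}{145} \left(-9592\right) \frac{1}{6} = \left(- \frac{9592}{145}\right) \frac{1}{6} = - \frac{4796}{435}$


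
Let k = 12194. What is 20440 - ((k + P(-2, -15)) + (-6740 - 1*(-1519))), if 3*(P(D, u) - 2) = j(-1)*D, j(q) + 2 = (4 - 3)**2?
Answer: 40393/3 ≈ 13464.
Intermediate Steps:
j(q) = -1 (j(q) = -2 + (4 - 3)**2 = -2 + 1**2 = -2 + 1 = -1)
P(D, u) = 2 - D/3 (P(D, u) = 2 + (-D)/3 = 2 - D/3)
20440 - ((k + P(-2, -15)) + (-6740 - 1*(-1519))) = 20440 - ((12194 + (2 - 1/3*(-2))) + (-6740 - 1*(-1519))) = 20440 - ((12194 + (2 + 2/3)) + (-6740 + 1519)) = 20440 - ((12194 + 8/3) - 5221) = 20440 - (36590/3 - 5221) = 20440 - 1*20927/3 = 20440 - 20927/3 = 40393/3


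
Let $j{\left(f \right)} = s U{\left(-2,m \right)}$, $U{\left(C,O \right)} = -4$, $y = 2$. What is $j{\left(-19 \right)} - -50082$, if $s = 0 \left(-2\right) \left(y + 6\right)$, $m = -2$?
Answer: $50082$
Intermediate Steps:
$s = 0$ ($s = 0 \left(-2\right) \left(2 + 6\right) = 0 \cdot 8 = 0$)
$j{\left(f \right)} = 0$ ($j{\left(f \right)} = 0 \left(-4\right) = 0$)
$j{\left(-19 \right)} - -50082 = 0 - -50082 = 0 + 50082 = 50082$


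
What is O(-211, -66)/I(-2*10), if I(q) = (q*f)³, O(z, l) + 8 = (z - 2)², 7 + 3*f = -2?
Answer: 45361/216000 ≈ 0.21000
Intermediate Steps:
f = -3 (f = -7/3 + (⅓)*(-2) = -7/3 - ⅔ = -3)
O(z, l) = -8 + (-2 + z)² (O(z, l) = -8 + (z - 2)² = -8 + (-2 + z)²)
I(q) = -27*q³ (I(q) = (q*(-3))³ = (-3*q)³ = -27*q³)
O(-211, -66)/I(-2*10) = (-8 + (-2 - 211)²)/((-27*(-2*10)³)) = (-8 + (-213)²)/((-27*(-20)³)) = (-8 + 45369)/((-27*(-8000))) = 45361/216000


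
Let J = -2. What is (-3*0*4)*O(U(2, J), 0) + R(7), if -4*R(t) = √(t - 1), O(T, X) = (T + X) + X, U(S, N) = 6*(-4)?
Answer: -√6/4 ≈ -0.61237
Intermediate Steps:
U(S, N) = -24
O(T, X) = T + 2*X
R(t) = -√(-1 + t)/4 (R(t) = -√(t - 1)/4 = -√(-1 + t)/4)
(-3*0*4)*O(U(2, J), 0) + R(7) = (-3*0*4)*(-24 + 2*0) - √(-1 + 7)/4 = (0*4)*(-24 + 0) - √6/4 = 0*(-24) - √6/4 = 0 - √6/4 = -√6/4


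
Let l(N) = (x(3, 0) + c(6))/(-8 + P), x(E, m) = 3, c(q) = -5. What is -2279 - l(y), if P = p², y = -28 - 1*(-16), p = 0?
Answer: -9117/4 ≈ -2279.3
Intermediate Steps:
y = -12 (y = -28 + 16 = -12)
P = 0 (P = 0² = 0)
l(N) = ¼ (l(N) = (3 - 5)/(-8 + 0) = -2/(-8) = -2*(-⅛) = ¼)
-2279 - l(y) = -2279 - 1*¼ = -2279 - ¼ = -9117/4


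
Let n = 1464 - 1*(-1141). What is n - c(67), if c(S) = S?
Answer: 2538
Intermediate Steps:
n = 2605 (n = 1464 + 1141 = 2605)
n - c(67) = 2605 - 1*67 = 2605 - 67 = 2538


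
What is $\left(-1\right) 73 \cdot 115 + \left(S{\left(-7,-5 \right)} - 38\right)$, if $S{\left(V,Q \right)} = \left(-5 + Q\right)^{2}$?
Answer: $-8333$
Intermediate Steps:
$\left(-1\right) 73 \cdot 115 + \left(S{\left(-7,-5 \right)} - 38\right) = \left(-1\right) 73 \cdot 115 + \left(\left(-5 - 5\right)^{2} - 38\right) = \left(-73\right) 115 - \left(38 - \left(-10\right)^{2}\right) = -8395 + \left(100 - 38\right) = -8395 + 62 = -8333$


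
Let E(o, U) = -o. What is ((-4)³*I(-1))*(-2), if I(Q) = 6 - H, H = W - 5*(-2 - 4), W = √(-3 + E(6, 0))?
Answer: -3072 - 384*I ≈ -3072.0 - 384.0*I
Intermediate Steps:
W = 3*I (W = √(-3 - 1*6) = √(-3 - 6) = √(-9) = 3*I ≈ 3.0*I)
H = 30 + 3*I (H = 3*I - 5*(-2 - 4) = 3*I - 5*(-6) = 3*I - 1*(-30) = 3*I + 30 = 30 + 3*I ≈ 30.0 + 3.0*I)
I(Q) = -24 - 3*I (I(Q) = 6 - (30 + 3*I) = 6 + (-30 - 3*I) = -24 - 3*I)
((-4)³*I(-1))*(-2) = ((-4)³*(-24 - 3*I))*(-2) = -64*(-24 - 3*I)*(-2) = (1536 + 192*I)*(-2) = -3072 - 384*I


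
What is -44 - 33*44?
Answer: -1496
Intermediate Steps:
-44 - 33*44 = -44 - 1452 = -1496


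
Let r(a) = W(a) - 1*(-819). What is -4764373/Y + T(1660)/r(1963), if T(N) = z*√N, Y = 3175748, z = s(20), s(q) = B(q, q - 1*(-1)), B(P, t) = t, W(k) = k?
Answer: -4764373/3175748 + 21*√415/1391 ≈ -1.1927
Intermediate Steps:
s(q) = 1 + q (s(q) = q - 1*(-1) = q + 1 = 1 + q)
z = 21 (z = 1 + 20 = 21)
r(a) = 819 + a (r(a) = a - 1*(-819) = a + 819 = 819 + a)
T(N) = 21*√N
-4764373/Y + T(1660)/r(1963) = -4764373/3175748 + (21*√1660)/(819 + 1963) = -4764373*1/3175748 + (21*(2*√415))/2782 = -4764373/3175748 + (42*√415)*(1/2782) = -4764373/3175748 + 21*√415/1391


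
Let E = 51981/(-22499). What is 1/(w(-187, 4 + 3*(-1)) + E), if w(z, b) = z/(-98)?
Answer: -2204902/886825 ≈ -2.4863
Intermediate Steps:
E = -51981/22499 (E = 51981*(-1/22499) = -51981/22499 ≈ -2.3104)
w(z, b) = -z/98 (w(z, b) = z*(-1/98) = -z/98)
1/(w(-187, 4 + 3*(-1)) + E) = 1/(-1/98*(-187) - 51981/22499) = 1/(187/98 - 51981/22499) = 1/(-886825/2204902) = -2204902/886825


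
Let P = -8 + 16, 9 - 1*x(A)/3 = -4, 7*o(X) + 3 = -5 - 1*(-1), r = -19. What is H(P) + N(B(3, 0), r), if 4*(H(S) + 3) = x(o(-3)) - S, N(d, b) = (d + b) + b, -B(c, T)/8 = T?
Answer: -133/4 ≈ -33.250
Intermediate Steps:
B(c, T) = -8*T
N(d, b) = d + 2*b (N(d, b) = (b + d) + b = d + 2*b)
o(X) = -1 (o(X) = -3/7 + (-5 - 1*(-1))/7 = -3/7 + (-5 + 1)/7 = -3/7 + (⅐)*(-4) = -3/7 - 4/7 = -1)
x(A) = 39 (x(A) = 27 - 3*(-4) = 27 + 12 = 39)
P = 8
H(S) = 27/4 - S/4 (H(S) = -3 + (39 - S)/4 = -3 + (39/4 - S/4) = 27/4 - S/4)
H(P) + N(B(3, 0), r) = (27/4 - ¼*8) + (-8*0 + 2*(-19)) = (27/4 - 2) + (0 - 38) = 19/4 - 38 = -133/4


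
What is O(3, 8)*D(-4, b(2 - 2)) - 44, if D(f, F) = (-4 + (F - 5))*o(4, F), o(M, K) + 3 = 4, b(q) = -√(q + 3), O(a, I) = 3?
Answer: -71 - 3*√3 ≈ -76.196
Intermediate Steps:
b(q) = -√(3 + q)
o(M, K) = 1 (o(M, K) = -3 + 4 = 1)
D(f, F) = -9 + F (D(f, F) = (-4 + (F - 5))*1 = (-4 + (-5 + F))*1 = (-9 + F)*1 = -9 + F)
O(3, 8)*D(-4, b(2 - 2)) - 44 = 3*(-9 - √(3 + (2 - 2))) - 44 = 3*(-9 - √(3 + 0)) - 44 = 3*(-9 - √3) - 44 = (-27 - 3*√3) - 44 = -71 - 3*√3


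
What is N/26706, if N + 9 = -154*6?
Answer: -311/8902 ≈ -0.034936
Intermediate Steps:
N = -933 (N = -9 - 154*6 = -9 - 924 = -933)
N/26706 = -933/26706 = -933*1/26706 = -311/8902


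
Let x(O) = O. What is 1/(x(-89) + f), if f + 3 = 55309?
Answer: 1/55217 ≈ 1.8110e-5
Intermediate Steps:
f = 55306 (f = -3 + 55309 = 55306)
1/(x(-89) + f) = 1/(-89 + 55306) = 1/55217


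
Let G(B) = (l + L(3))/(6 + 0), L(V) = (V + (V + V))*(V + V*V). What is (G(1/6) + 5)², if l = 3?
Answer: 2209/4 ≈ 552.25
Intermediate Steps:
L(V) = 3*V*(V + V²) (L(V) = (V + 2*V)*(V + V²) = (3*V)*(V + V²) = 3*V*(V + V²))
G(B) = 37/2 (G(B) = (3 + 3*3²*(1 + 3))/(6 + 0) = (3 + 3*9*4)/6 = (3 + 108)*(⅙) = 111*(⅙) = 37/2)
(G(1/6) + 5)² = (37/2 + 5)² = (47/2)² = 2209/4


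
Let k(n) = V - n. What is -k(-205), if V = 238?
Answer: -443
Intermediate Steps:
k(n) = 238 - n
-k(-205) = -(238 - 1*(-205)) = -(238 + 205) = -1*443 = -443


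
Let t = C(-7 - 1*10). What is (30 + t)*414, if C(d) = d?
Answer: 5382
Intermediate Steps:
t = -17 (t = -7 - 1*10 = -7 - 10 = -17)
(30 + t)*414 = (30 - 17)*414 = 13*414 = 5382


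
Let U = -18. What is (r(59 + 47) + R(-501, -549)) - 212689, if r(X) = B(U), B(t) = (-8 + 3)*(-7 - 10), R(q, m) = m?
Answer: -213153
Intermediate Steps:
B(t) = 85 (B(t) = -5*(-17) = 85)
r(X) = 85
(r(59 + 47) + R(-501, -549)) - 212689 = (85 - 549) - 212689 = -464 - 212689 = -213153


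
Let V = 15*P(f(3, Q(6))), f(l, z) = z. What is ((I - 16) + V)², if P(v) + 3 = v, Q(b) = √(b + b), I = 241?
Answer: 35100 + 10800*√3 ≈ 53806.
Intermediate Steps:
Q(b) = √2*√b (Q(b) = √(2*b) = √2*√b)
P(v) = -3 + v
V = -45 + 30*√3 (V = 15*(-3 + √2*√6) = 15*(-3 + 2*√3) = -45 + 30*√3 ≈ 6.9615)
((I - 16) + V)² = ((241 - 16) + (-45 + 30*√3))² = (225 + (-45 + 30*√3))² = (180 + 30*√3)²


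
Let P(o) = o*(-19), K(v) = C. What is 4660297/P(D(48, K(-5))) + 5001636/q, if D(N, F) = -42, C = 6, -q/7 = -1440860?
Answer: 1678851430481/287451570 ≈ 5840.5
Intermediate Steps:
q = 10086020 (q = -7*(-1440860) = 10086020)
K(v) = 6
P(o) = -19*o
4660297/P(D(48, K(-5))) + 5001636/q = 4660297/((-19*(-42))) + 5001636/10086020 = 4660297/798 + 5001636*(1/10086020) = 4660297*(1/798) + 1250409/2521505 = 4660297/798 + 1250409/2521505 = 1678851430481/287451570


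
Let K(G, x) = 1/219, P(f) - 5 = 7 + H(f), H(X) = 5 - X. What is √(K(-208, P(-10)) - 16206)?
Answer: I*√777255747/219 ≈ 127.3*I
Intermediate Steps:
P(f) = 17 - f (P(f) = 5 + (7 + (5 - f)) = 5 + (12 - f) = 17 - f)
K(G, x) = 1/219
√(K(-208, P(-10)) - 16206) = √(1/219 - 16206) = √(-3549113/219) = I*√777255747/219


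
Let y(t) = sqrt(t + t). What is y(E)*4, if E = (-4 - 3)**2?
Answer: 28*sqrt(2) ≈ 39.598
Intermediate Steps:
E = 49 (E = (-7)**2 = 49)
y(t) = sqrt(2)*sqrt(t) (y(t) = sqrt(2*t) = sqrt(2)*sqrt(t))
y(E)*4 = (sqrt(2)*sqrt(49))*4 = (sqrt(2)*7)*4 = (7*sqrt(2))*4 = 28*sqrt(2)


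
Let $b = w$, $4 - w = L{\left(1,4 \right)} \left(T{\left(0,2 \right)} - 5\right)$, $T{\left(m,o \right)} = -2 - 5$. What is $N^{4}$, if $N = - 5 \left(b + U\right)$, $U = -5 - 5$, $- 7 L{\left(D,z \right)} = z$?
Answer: $\frac{41006250000}{2401} \approx 1.7079 \cdot 10^{7}$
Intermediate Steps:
$T{\left(m,o \right)} = -7$
$L{\left(D,z \right)} = - \frac{z}{7}$
$w = - \frac{20}{7}$ ($w = 4 - \left(- \frac{1}{7}\right) 4 \left(-7 - 5\right) = 4 - \left(- \frac{4}{7}\right) \left(-12\right) = 4 - \frac{48}{7} = - \frac{20}{7} \approx -2.8571$)
$U = -10$
$b = - \frac{20}{7} \approx -2.8571$
$N = \frac{450}{7}$ ($N = - 5 \left(- \frac{20}{7} - 10\right) = \left(-5\right) \left(- \frac{90}{7}\right) = \frac{450}{7} \approx 64.286$)
$N^{4} = \left(\frac{450}{7}\right)^{4} = \frac{41006250000}{2401}$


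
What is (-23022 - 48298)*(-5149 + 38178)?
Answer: -2355628280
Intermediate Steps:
(-23022 - 48298)*(-5149 + 38178) = -71320*33029 = -2355628280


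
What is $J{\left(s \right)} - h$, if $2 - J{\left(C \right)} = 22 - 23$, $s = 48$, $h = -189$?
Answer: $192$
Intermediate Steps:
$J{\left(C \right)} = 3$ ($J{\left(C \right)} = 2 - \left(22 - 23\right) = 2 - -1 = 2 + 1 = 3$)
$J{\left(s \right)} - h = 3 - -189 = 3 + 189 = 192$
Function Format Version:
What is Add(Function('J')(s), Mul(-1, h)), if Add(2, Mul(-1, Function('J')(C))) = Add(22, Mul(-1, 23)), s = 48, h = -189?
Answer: 192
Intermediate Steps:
Function('J')(C) = 3 (Function('J')(C) = Add(2, Mul(-1, Add(22, Mul(-1, 23)))) = Add(2, Mul(-1, Add(22, -23))) = Add(2, Mul(-1, -1)) = Add(2, 1) = 3)
Add(Function('J')(s), Mul(-1, h)) = Add(3, Mul(-1, -189)) = Add(3, 189) = 192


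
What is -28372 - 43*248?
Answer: -39036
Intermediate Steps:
-28372 - 43*248 = -28372 - 1*10664 = -28372 - 10664 = -39036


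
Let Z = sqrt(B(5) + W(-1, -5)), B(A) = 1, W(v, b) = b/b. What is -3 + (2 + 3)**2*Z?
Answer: -3 + 25*sqrt(2) ≈ 32.355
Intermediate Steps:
W(v, b) = 1
Z = sqrt(2) (Z = sqrt(1 + 1) = sqrt(2) ≈ 1.4142)
-3 + (2 + 3)**2*Z = -3 + (2 + 3)**2*sqrt(2) = -3 + 5**2*sqrt(2) = -3 + 25*sqrt(2)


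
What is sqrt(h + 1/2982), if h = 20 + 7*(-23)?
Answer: I*sqrt(1253814702)/2982 ≈ 11.874*I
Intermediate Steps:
h = -141 (h = 20 - 161 = -141)
sqrt(h + 1/2982) = sqrt(-141 + 1/2982) = sqrt(-420461/2982) = I*sqrt(1253814702)/2982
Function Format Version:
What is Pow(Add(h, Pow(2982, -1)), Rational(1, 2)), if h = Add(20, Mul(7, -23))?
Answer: Mul(Rational(1, 2982), I, Pow(1253814702, Rational(1, 2))) ≈ Mul(11.874, I)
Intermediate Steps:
h = -141 (h = Add(20, -161) = -141)
Pow(Add(h, Pow(2982, -1)), Rational(1, 2)) = Pow(Add(-141, Pow(2982, -1)), Rational(1, 2)) = Pow(Add(-141, Rational(1, 2982)), Rational(1, 2)) = Pow(Rational(-420461, 2982), Rational(1, 2)) = Mul(Rational(1, 2982), I, Pow(1253814702, Rational(1, 2)))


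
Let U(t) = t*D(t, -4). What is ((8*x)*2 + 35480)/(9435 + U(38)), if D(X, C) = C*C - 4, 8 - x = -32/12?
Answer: 106952/29673 ≈ 3.6044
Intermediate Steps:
x = 32/3 (x = 8 - (-32)/12 = 8 - 1*(-8/3) = 8 + 8/3 = 32/3 ≈ 10.667)
D(X, C) = -4 + C² (D(X, C) = C² - 4 = -4 + C²)
U(t) = 12*t (U(t) = t*(-4 + (-4)²) = t*(-4 + 16) = t*12 = 12*t)
((8*x)*2 + 35480)/(9435 + U(38)) = ((8*(32/3))*2 + 35480)/(9435 + 12*38) = ((256/3)*2 + 35480)/(9435 + 456) = (512/3 + 35480)/9891 = (106952/3)*(1/9891) = 106952/29673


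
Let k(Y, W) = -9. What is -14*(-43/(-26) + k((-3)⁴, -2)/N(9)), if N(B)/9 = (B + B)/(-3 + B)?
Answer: -721/39 ≈ -18.487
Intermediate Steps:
N(B) = 18*B/(-3 + B) (N(B) = 9*((B + B)/(-3 + B)) = 9*((2*B)/(-3 + B)) = 9*(2*B/(-3 + B)) = 18*B/(-3 + B))
-14*(-43/(-26) + k((-3)⁴, -2)/N(9)) = -14*(-43/(-26) - 9/(18*9/(-3 + 9))) = -14*(-43*(-1/26) - 9/(18*9/6)) = -14*(43/26 - 9/(18*9*(⅙))) = -14*(43/26 - 9/27) = -14*(43/26 - 9*1/27) = -14*(43/26 - ⅓) = -14*103/78 = -721/39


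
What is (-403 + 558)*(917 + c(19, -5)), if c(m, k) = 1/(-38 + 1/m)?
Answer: 102476390/721 ≈ 1.4213e+5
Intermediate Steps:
(-403 + 558)*(917 + c(19, -5)) = (-403 + 558)*(917 - 1*19/(-1 + 38*19)) = 155*(917 - 1*19/(-1 + 722)) = 155*(917 - 1*19/721) = 155*(917 - 1*19*1/721) = 155*(917 - 19/721) = 155*(661138/721) = 102476390/721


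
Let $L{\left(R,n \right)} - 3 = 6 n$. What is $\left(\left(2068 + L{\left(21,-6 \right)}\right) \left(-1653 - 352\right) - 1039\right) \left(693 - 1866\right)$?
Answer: $4787264022$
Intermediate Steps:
$L{\left(R,n \right)} = 3 + 6 n$
$\left(\left(2068 + L{\left(21,-6 \right)}\right) \left(-1653 - 352\right) - 1039\right) \left(693 - 1866\right) = \left(\left(2068 + \left(3 + 6 \left(-6\right)\right)\right) \left(-1653 - 352\right) - 1039\right) \left(693 - 1866\right) = \left(\left(2068 + \left(3 - 36\right)\right) \left(-2005\right) - 1039\right) \left(-1173\right) = \left(\left(2068 - 33\right) \left(-2005\right) - 1039\right) \left(-1173\right) = \left(2035 \left(-2005\right) - 1039\right) \left(-1173\right) = \left(-4080175 - 1039\right) \left(-1173\right) = \left(-4081214\right) \left(-1173\right) = 4787264022$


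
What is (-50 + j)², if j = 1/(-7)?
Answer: 123201/49 ≈ 2514.3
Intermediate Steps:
j = -⅐ ≈ -0.14286
(-50 + j)² = (-50 - ⅐)² = (-351/7)² = 123201/49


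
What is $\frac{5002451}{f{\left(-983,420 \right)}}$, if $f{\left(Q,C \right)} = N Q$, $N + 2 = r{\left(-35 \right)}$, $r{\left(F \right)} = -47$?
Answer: $\frac{5002451}{48167} \approx 103.86$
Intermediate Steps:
$N = -49$ ($N = -2 - 47 = -49$)
$f{\left(Q,C \right)} = - 49 Q$
$\frac{5002451}{f{\left(-983,420 \right)}} = \frac{5002451}{\left(-49\right) \left(-983\right)} = \frac{5002451}{48167}$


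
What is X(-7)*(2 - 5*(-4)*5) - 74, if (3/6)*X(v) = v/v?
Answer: 130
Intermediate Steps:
X(v) = 2 (X(v) = 2*(v/v) = 2*1 = 2)
X(-7)*(2 - 5*(-4)*5) - 74 = 2*(2 - 5*(-4)*5) - 74 = 2*(2 + 20*5) - 74 = 2*(2 + 100) - 74 = 2*102 - 74 = 204 - 74 = 130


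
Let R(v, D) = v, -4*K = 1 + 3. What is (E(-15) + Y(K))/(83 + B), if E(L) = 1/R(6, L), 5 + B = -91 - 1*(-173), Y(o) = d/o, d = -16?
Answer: 97/960 ≈ 0.10104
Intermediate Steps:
K = -1 (K = -(1 + 3)/4 = -¼*4 = -1)
Y(o) = -16/o
B = 77 (B = -5 + (-91 - 1*(-173)) = -5 + (-91 + 173) = -5 + 82 = 77)
E(L) = ⅙ (E(L) = 1/6 = ⅙)
(E(-15) + Y(K))/(83 + B) = (⅙ - 16/(-1))/(83 + 77) = (⅙ - 16*(-1))/160 = (⅙ + 16)*(1/160) = (97/6)*(1/160) = 97/960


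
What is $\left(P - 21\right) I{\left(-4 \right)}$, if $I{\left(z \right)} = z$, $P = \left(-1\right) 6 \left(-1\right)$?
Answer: $60$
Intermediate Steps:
$P = 6$ ($P = \left(-6\right) \left(-1\right) = 6$)
$\left(P - 21\right) I{\left(-4 \right)} = \left(6 - 21\right) \left(-4\right) = \left(-15\right) \left(-4\right) = 60$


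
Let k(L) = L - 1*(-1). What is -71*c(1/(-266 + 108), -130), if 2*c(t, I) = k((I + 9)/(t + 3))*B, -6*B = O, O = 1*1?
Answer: -40115/172 ≈ -233.23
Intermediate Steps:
k(L) = 1 + L (k(L) = L + 1 = 1 + L)
O = 1
B = -⅙ (B = -⅙*1 = -⅙ ≈ -0.16667)
c(t, I) = -1/12 - (9 + I)/(12*(3 + t)) (c(t, I) = ((1 + (I + 9)/(t + 3))*(-⅙))/2 = ((1 + (9 + I)/(3 + t))*(-⅙))/2 = (-⅙ - (9 + I)/(6*(3 + t)))/2 = -1/12 - (9 + I)/(12*(3 + t)))
-71*c(1/(-266 + 108), -130) = -71*(-12 - 1*(-130) - 1/(-266 + 108))/(12*(3 + 1/(-266 + 108))) = -71*(-12 + 130 - 1/(-158))/(12*(3 + 1/(-158))) = -71*(-12 + 130 - 1*(-1/158))/(12*(3 - 1/158)) = -71*(-12 + 130 + 1/158)/(12*473/158) = -71*158*18645/(12*473*158) = -71*565/172 = -40115/172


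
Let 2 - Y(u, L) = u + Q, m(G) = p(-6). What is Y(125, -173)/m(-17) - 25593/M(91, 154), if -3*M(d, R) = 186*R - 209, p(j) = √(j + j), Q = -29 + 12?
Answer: 76779/28435 + 53*I*√3/3 ≈ 2.7002 + 30.6*I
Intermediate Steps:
Q = -17
p(j) = √2*√j (p(j) = √(2*j) = √2*√j)
m(G) = 2*I*√3 (m(G) = √2*√(-6) = √2*(I*√6) = 2*I*√3)
Y(u, L) = 19 - u (Y(u, L) = 2 - (u - 17) = 2 - (-17 + u) = 2 + (17 - u) = 19 - u)
M(d, R) = 209/3 - 62*R (M(d, R) = -(186*R - 209)/3 = -(-209 + 186*R)/3 = 209/3 - 62*R)
Y(125, -173)/m(-17) - 25593/M(91, 154) = (19 - 1*125)/((2*I*√3)) - 25593/(209/3 - 62*154) = (19 - 125)*(-I*√3/6) - 25593/(209/3 - 9548) = -(-53)*I*√3/3 - 25593/(-28435/3) = 53*I*√3/3 - 25593*(-3/28435) = 53*I*√3/3 + 76779/28435 = 76779/28435 + 53*I*√3/3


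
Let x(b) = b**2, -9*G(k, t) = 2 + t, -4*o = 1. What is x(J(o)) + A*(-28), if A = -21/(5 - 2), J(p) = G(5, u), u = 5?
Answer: 15925/81 ≈ 196.60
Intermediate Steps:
o = -1/4 (o = -1/4*1 = -1/4 ≈ -0.25000)
G(k, t) = -2/9 - t/9 (G(k, t) = -(2 + t)/9 = -2/9 - t/9)
J(p) = -7/9 (J(p) = -2/9 - 1/9*5 = -2/9 - 5/9 = -7/9)
A = -7 (A = -21/3 = (1/3)*(-21) = -7)
x(J(o)) + A*(-28) = (-7/9)**2 - 7*(-28) = 49/81 + 196 = 15925/81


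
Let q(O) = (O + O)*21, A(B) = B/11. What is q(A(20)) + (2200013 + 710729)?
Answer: 32019002/11 ≈ 2.9108e+6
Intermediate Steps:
A(B) = B/11 (A(B) = B*(1/11) = B/11)
q(O) = 42*O (q(O) = (2*O)*21 = 42*O)
q(A(20)) + (2200013 + 710729) = 42*((1/11)*20) + (2200013 + 710729) = 42*(20/11) + 2910742 = 840/11 + 2910742 = 32019002/11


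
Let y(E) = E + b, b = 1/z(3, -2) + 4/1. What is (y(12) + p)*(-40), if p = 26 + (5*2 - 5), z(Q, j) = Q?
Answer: -5680/3 ≈ -1893.3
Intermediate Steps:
b = 13/3 (b = 1/3 + 4/1 = 1*(⅓) + 4*1 = ⅓ + 4 = 13/3 ≈ 4.3333)
p = 31 (p = 26 + (10 - 5) = 26 + 5 = 31)
y(E) = 13/3 + E (y(E) = E + 13/3 = 13/3 + E)
(y(12) + p)*(-40) = ((13/3 + 12) + 31)*(-40) = (49/3 + 31)*(-40) = (142/3)*(-40) = -5680/3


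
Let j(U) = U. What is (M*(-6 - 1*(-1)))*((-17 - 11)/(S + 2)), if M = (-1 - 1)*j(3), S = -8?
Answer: 140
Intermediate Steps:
M = -6 (M = (-1 - 1)*3 = -2*3 = -6)
(M*(-6 - 1*(-1)))*((-17 - 11)/(S + 2)) = (-6*(-6 - 1*(-1)))*((-17 - 11)/(-8 + 2)) = (-6*(-6 + 1))*(-28/(-6)) = (-6*(-5))*(-28*(-⅙)) = 30*(14/3) = 140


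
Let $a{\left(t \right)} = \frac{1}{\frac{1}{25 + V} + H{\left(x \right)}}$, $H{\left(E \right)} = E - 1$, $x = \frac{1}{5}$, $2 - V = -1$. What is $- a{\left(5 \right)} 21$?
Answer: $\frac{2940}{107} \approx 27.477$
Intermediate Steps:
$V = 3$ ($V = 2 - -1 = 2 + 1 = 3$)
$x = \frac{1}{5} \approx 0.2$
$H{\left(E \right)} = -1 + E$
$a{\left(t \right)} = - \frac{140}{107}$ ($a{\left(t \right)} = \frac{1}{\frac{1}{25 + 3} + \left(-1 + \frac{1}{5}\right)} = \frac{1}{\frac{1}{28} - \frac{4}{5}} = \frac{1}{- \frac{107}{140}} = - \frac{140}{107}$)
$- a{\left(5 \right)} 21 = - \frac{\left(-140\right) 21}{107} = \left(-1\right) \left(- \frac{2940}{107}\right) = \frac{2940}{107}$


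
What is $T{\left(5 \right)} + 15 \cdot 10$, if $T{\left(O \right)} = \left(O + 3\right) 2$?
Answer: $166$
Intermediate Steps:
$T{\left(O \right)} = 6 + 2 O$ ($T{\left(O \right)} = \left(3 + O\right) 2 = 6 + 2 O$)
$T{\left(5 \right)} + 15 \cdot 10 = \left(6 + 2 \cdot 5\right) + 15 \cdot 10 = \left(6 + 10\right) + 150 = 16 + 150 = 166$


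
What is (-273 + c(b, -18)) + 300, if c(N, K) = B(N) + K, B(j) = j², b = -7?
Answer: 58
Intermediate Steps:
c(N, K) = K + N² (c(N, K) = N² + K = K + N²)
(-273 + c(b, -18)) + 300 = (-273 + (-18 + (-7)²)) + 300 = (-273 + (-18 + 49)) + 300 = (-273 + 31) + 300 = -242 + 300 = 58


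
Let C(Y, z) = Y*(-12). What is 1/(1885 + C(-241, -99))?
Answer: 1/4777 ≈ 0.00020934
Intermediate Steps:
C(Y, z) = -12*Y
1/(1885 + C(-241, -99)) = 1/(1885 - 12*(-241)) = 1/(1885 + 2892) = 1/4777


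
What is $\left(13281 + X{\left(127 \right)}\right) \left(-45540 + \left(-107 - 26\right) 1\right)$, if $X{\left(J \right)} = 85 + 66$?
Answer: $-613479736$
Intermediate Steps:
$X{\left(J \right)} = 151$
$\left(13281 + X{\left(127 \right)}\right) \left(-45540 + \left(-107 - 26\right) 1\right) = \left(13281 + 151\right) \left(-45540 + \left(-107 - 26\right) 1\right) = 13432 \left(-45540 - 133\right) = 13432 \left(-45673\right) = -613479736$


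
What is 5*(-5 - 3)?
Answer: -40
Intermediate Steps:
5*(-5 - 3) = 5*(-8) = -40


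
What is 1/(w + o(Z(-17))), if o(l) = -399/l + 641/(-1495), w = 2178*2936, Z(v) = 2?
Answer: 2990/19119280133 ≈ 1.5639e-7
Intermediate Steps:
w = 6394608
o(l) = -641/1495 - 399/l (o(l) = -399/l + 641*(-1/1495) = -399/l - 641/1495 = -641/1495 - 399/l)
1/(w + o(Z(-17))) = 1/(6394608 + (-641/1495 - 399/2)) = 1/(6394608 - 597787/2990) = 1/(19119280133/2990) = 2990/19119280133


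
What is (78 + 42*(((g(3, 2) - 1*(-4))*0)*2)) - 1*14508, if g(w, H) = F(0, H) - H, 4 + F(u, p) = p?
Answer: -14430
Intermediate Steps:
F(u, p) = -4 + p
g(w, H) = -4 (g(w, H) = (-4 + H) - H = -4)
(78 + 42*(((g(3, 2) - 1*(-4))*0)*2)) - 1*14508 = (78 + 42*(((-4 - 1*(-4))*0)*2)) - 1*14508 = (78 + 42*(((-4 + 4)*0)*2)) - 14508 = (78 + 42*((0*0)*2)) - 14508 = (78 + 42*(0*2)) - 14508 = (78 + 42*0) - 14508 = (78 + 0) - 14508 = 78 - 14508 = -14430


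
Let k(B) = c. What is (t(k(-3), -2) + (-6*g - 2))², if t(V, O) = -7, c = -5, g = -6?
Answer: 729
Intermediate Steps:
k(B) = -5
(t(k(-3), -2) + (-6*g - 2))² = (-7 + (-6*(-6) - 2))² = (-7 + (36 - 2))² = (-7 + 34)² = 27² = 729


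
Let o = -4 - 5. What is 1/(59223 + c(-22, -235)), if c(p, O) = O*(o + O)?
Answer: 1/116563 ≈ 8.5791e-6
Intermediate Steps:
o = -9
c(p, O) = O*(-9 + O)
1/(59223 + c(-22, -235)) = 1/(59223 - 235*(-9 - 235)) = 1/(59223 - 235*(-244)) = 1/(59223 + 57340) = 1/116563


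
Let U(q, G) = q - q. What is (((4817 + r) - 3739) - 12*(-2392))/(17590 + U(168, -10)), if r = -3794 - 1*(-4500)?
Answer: 15244/8795 ≈ 1.7333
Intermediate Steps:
U(q, G) = 0
r = 706 (r = -3794 + 4500 = 706)
(((4817 + r) - 3739) - 12*(-2392))/(17590 + U(168, -10)) = (((4817 + 706) - 3739) - 12*(-2392))/(17590 + 0) = ((5523 - 3739) + 28704)/17590 = (1784 + 28704)*(1/17590) = 30488*(1/17590) = 15244/8795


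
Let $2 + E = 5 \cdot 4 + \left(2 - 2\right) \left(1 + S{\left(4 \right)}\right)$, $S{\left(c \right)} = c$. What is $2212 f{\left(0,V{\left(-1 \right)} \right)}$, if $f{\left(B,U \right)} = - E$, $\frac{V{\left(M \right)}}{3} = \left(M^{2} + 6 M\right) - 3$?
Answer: $-39816$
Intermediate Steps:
$E = 18$ ($E = -2 + \left(5 \cdot 4 + \left(2 - 2\right) \left(1 + 4\right)\right) = -2 + \left(20 + 0 \cdot 5\right) = -2 + \left(20 + 0\right) = -2 + 20 = 18$)
$V{\left(M \right)} = -9 + 3 M^{2} + 18 M$ ($V{\left(M \right)} = 3 \left(\left(M^{2} + 6 M\right) - 3\right) = 3 \left(-3 + M^{2} + 6 M\right) = -9 + 3 M^{2} + 18 M$)
$f{\left(B,U \right)} = -18$ ($f{\left(B,U \right)} = \left(-1\right) 18 = -18$)
$2212 f{\left(0,V{\left(-1 \right)} \right)} = 2212 \left(-18\right) = -39816$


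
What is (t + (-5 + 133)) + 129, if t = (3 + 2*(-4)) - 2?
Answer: 250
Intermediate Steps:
t = -7 (t = (3 - 8) - 2 = -5 - 2 = -7)
(t + (-5 + 133)) + 129 = (-7 + (-5 + 133)) + 129 = (-7 + 128) + 129 = 121 + 129 = 250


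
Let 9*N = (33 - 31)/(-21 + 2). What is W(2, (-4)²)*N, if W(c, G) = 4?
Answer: -8/171 ≈ -0.046784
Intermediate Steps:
N = -2/171 (N = ((33 - 31)/(-21 + 2))/9 = (2/(-19))/9 = (2*(-1/19))/9 = (⅑)*(-2/19) = -2/171 ≈ -0.011696)
W(2, (-4)²)*N = 4*(-2/171) = -8/171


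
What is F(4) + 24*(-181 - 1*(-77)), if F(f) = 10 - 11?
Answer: -2497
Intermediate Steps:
F(f) = -1
F(4) + 24*(-181 - 1*(-77)) = -1 + 24*(-181 - 1*(-77)) = -1 + 24*(-181 + 77) = -1 + 24*(-104) = -1 - 2496 = -2497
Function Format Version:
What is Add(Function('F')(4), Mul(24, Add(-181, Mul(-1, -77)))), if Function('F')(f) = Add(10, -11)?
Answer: -2497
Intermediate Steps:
Function('F')(f) = -1
Add(Function('F')(4), Mul(24, Add(-181, Mul(-1, -77)))) = Add(-1, Mul(24, Add(-181, Mul(-1, -77)))) = Add(-1, Mul(24, Add(-181, 77))) = Add(-1, Mul(24, -104)) = Add(-1, -2496) = -2497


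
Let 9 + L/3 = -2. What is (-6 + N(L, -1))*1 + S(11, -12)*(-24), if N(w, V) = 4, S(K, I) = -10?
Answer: 238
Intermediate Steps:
L = -33 (L = -27 + 3*(-2) = -27 - 6 = -33)
(-6 + N(L, -1))*1 + S(11, -12)*(-24) = (-6 + 4)*1 - 10*(-24) = -2*1 + 240 = -2 + 240 = 238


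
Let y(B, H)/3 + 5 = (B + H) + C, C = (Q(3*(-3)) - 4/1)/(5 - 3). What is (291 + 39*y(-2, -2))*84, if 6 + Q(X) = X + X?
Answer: -201600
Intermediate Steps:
Q(X) = -6 + 2*X (Q(X) = -6 + (X + X) = -6 + 2*X)
C = -14 (C = ((-6 + 2*(3*(-3))) - 4/1)/(5 - 3) = ((-6 + 2*(-9)) - 4*1)/2 = ((-6 - 18) - 4)*(½) = (-24 - 4)*(½) = -28*½ = -14)
y(B, H) = -57 + 3*B + 3*H (y(B, H) = -15 + 3*((B + H) - 14) = -15 + 3*(-14 + B + H) = -15 + (-42 + 3*B + 3*H) = -57 + 3*B + 3*H)
(291 + 39*y(-2, -2))*84 = (291 + 39*(-57 + 3*(-2) + 3*(-2)))*84 = (291 + 39*(-57 - 6 - 6))*84 = (291 + 39*(-69))*84 = (291 - 2691)*84 = -2400*84 = -201600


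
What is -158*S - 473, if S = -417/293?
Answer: -72703/293 ≈ -248.13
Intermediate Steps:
S = -417/293 (S = -417*1/293 = -417/293 ≈ -1.4232)
-158*S - 473 = -158*(-417/293) - 473 = 65886/293 - 473 = -72703/293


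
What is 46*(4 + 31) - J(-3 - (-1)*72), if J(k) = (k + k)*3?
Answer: 1196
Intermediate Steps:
J(k) = 6*k (J(k) = (2*k)*3 = 6*k)
46*(4 + 31) - J(-3 - (-1)*72) = 46*(4 + 31) - 6*(-3 - (-1)*72) = 46*35 - 6*(-3 - 1*(-72)) = 1610 - 6*(-3 + 72) = 1610 - 6*69 = 1610 - 1*414 = 1610 - 414 = 1196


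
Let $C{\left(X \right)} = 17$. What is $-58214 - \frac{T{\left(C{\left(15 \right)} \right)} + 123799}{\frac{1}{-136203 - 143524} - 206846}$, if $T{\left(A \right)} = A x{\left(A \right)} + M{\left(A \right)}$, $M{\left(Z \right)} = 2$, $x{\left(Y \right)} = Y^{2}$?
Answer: $- \frac{3368249963676124}{57860411043} \approx -58213.0$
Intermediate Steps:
$T{\left(A \right)} = 2 + A^{3}$ ($T{\left(A \right)} = A A^{2} + 2 = A^{3} + 2 = 2 + A^{3}$)
$-58214 - \frac{T{\left(C{\left(15 \right)} \right)} + 123799}{\frac{1}{-136203 - 143524} - 206846} = -58214 - \frac{\left(2 + 17^{3}\right) + 123799}{\frac{1}{-136203 - 143524} - 206846} = -58214 - \frac{\left(2 + 4913\right) + 123799}{\frac{1}{-279727} - 206846} = -58214 - \frac{4915 + 123799}{- \frac{1}{279727} - 206846} = -58214 - \frac{128714}{- \frac{57860411043}{279727}} = -58214 - 128714 \left(- \frac{279727}{57860411043}\right) = -58214 - - \frac{36004781078}{57860411043} = -58214 + \frac{36004781078}{57860411043} = - \frac{3368249963676124}{57860411043}$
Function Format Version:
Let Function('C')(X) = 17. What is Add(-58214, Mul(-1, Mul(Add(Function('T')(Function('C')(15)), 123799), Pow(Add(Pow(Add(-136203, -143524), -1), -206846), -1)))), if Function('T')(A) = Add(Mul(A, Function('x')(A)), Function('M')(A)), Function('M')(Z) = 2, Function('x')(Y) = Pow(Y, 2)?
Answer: Rational(-3368249963676124, 57860411043) ≈ -58213.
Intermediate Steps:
Function('T')(A) = Add(2, Pow(A, 3)) (Function('T')(A) = Add(Mul(A, Pow(A, 2)), 2) = Add(Pow(A, 3), 2) = Add(2, Pow(A, 3)))
Add(-58214, Mul(-1, Mul(Add(Function('T')(Function('C')(15)), 123799), Pow(Add(Pow(Add(-136203, -143524), -1), -206846), -1)))) = Add(-58214, Mul(-1, Mul(Add(Add(2, Pow(17, 3)), 123799), Pow(Add(Pow(Add(-136203, -143524), -1), -206846), -1)))) = Add(-58214, Mul(-1, Mul(Add(Add(2, 4913), 123799), Pow(Add(Pow(-279727, -1), -206846), -1)))) = Add(-58214, Mul(-1, Mul(Add(4915, 123799), Pow(Add(Rational(-1, 279727), -206846), -1)))) = Add(-58214, Mul(-1, Mul(128714, Pow(Rational(-57860411043, 279727), -1)))) = Add(-58214, Mul(-1, Mul(128714, Rational(-279727, 57860411043)))) = Add(-58214, Mul(-1, Rational(-36004781078, 57860411043))) = Add(-58214, Rational(36004781078, 57860411043)) = Rational(-3368249963676124, 57860411043)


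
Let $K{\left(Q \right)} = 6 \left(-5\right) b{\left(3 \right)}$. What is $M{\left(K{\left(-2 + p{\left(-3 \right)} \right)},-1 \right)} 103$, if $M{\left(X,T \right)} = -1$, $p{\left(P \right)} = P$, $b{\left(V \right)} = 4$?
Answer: $-103$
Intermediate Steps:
$K{\left(Q \right)} = -120$ ($K{\left(Q \right)} = 6 \left(-5\right) 4 = \left(-30\right) 4 = -120$)
$M{\left(K{\left(-2 + p{\left(-3 \right)} \right)},-1 \right)} 103 = \left(-1\right) 103 = -103$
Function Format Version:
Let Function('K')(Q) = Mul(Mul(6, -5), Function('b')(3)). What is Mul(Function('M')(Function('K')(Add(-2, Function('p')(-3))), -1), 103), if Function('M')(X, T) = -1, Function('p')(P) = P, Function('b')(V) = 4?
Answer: -103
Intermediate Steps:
Function('K')(Q) = -120 (Function('K')(Q) = Mul(Mul(6, -5), 4) = Mul(-30, 4) = -120)
Mul(Function('M')(Function('K')(Add(-2, Function('p')(-3))), -1), 103) = Mul(-1, 103) = -103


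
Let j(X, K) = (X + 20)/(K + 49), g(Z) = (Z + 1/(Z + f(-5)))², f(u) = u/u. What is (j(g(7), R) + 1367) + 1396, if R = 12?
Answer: 10791281/3904 ≈ 2764.2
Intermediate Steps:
f(u) = 1
g(Z) = (Z + 1/(1 + Z))² (g(Z) = (Z + 1/(Z + 1))² = (Z + 1/(1 + Z))²)
j(X, K) = (20 + X)/(49 + K)
(j(g(7), R) + 1367) + 1396 = ((20 + (1 + 7 + 7²)²/(1 + 7)²)/(49 + 12) + 1367) + 1396 = ((20 + (1 + 7 + 49)²/8²)/61 + 1367) + 1396 = ((20 + (1/64)*57²)/61 + 1367) + 1396 = ((20 + (1/64)*3249)/61 + 1367) + 1396 = ((20 + 3249/64)/61 + 1367) + 1396 = ((1/61)*(4529/64) + 1367) + 1396 = (4529/3904 + 1367) + 1396 = 5341297/3904 + 1396 = 10791281/3904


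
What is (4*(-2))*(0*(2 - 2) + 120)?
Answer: -960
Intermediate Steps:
(4*(-2))*(0*(2 - 2) + 120) = -8*(0*0 + 120) = -8*(0 + 120) = -8*120 = -960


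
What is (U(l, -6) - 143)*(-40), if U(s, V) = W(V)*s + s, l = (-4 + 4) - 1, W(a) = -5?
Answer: 5560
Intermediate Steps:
l = -1 (l = 0 - 1 = -1)
U(s, V) = -4*s (U(s, V) = -5*s + s = -4*s)
(U(l, -6) - 143)*(-40) = (-4*(-1) - 143)*(-40) = (4 - 143)*(-40) = -139*(-40) = 5560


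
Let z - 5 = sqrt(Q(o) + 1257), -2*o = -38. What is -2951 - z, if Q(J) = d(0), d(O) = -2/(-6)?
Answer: -2956 - 2*sqrt(2829)/3 ≈ -2991.5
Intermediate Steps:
o = 19 (o = -1/2*(-38) = 19)
d(O) = 1/3 (d(O) = -2*(-1/6) = 1/3)
Q(J) = 1/3
z = 5 + 2*sqrt(2829)/3 (z = 5 + sqrt(1/3 + 1257) = 5 + sqrt(3772/3) = 5 + 2*sqrt(2829)/3 ≈ 40.459)
-2951 - z = -2951 - (5 + 2*sqrt(2829)/3) = -2951 + (-5 - 2*sqrt(2829)/3) = -2956 - 2*sqrt(2829)/3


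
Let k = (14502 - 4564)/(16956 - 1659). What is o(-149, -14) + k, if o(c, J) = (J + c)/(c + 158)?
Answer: -801323/45891 ≈ -17.461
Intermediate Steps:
o(c, J) = (J + c)/(158 + c)
k = 9938/15297 ≈ 0.64967
o(-149, -14) + k = (-14 - 149)/(158 - 149) + 9938/15297 = -163/9 + 9938/15297 = -801323/45891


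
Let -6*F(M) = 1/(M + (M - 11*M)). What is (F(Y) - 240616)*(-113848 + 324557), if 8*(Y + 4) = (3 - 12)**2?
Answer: -67076041929476/1323 ≈ -5.0700e+10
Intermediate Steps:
Y = 49/8 (Y = -4 + (3 - 12)**2/8 = -4 + (1/8)*(-9)**2 = -4 + (1/8)*81 = -4 + 81/8 = 49/8 ≈ 6.1250)
F(M) = 1/(54*M) (F(M) = -1/(6*(M + (M - 11*M))) = -1/(6*(M - 10*M)) = -(-1/(9*M))/6 = -(-1)/(54*M) = 1/(54*M))
(F(Y) - 240616)*(-113848 + 324557) = (1/(54*(49/8)) - 240616)*(-113848 + 324557) = ((1/54)*(8/49) - 240616)*210709 = (4/1323 - 240616)*210709 = -318334964/1323*210709 = -67076041929476/1323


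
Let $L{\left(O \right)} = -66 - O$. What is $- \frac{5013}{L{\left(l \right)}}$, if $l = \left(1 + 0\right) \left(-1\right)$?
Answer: $\frac{5013}{65} \approx 77.123$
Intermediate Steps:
$l = -1$ ($l = 1 \left(-1\right) = -1$)
$- \frac{5013}{L{\left(l \right)}} = - \frac{5013}{-66 - -1} = - \frac{5013}{-66 + 1} = - \frac{5013}{-65} = \left(-5013\right) \left(- \frac{1}{65}\right) = \frac{5013}{65}$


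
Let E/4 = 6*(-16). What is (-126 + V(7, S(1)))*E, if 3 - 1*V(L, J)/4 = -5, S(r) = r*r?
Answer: 36096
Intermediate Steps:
S(r) = r**2
V(L, J) = 32 (V(L, J) = 12 - 4*(-5) = 12 + 20 = 32)
E = -384 (E = 4*(6*(-16)) = 4*(-96) = -384)
(-126 + V(7, S(1)))*E = (-126 + 32)*(-384) = -94*(-384) = 36096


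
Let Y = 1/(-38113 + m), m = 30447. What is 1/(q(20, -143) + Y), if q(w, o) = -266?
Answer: -7666/2039157 ≈ -0.0037594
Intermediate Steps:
Y = -1/7666 (Y = 1/(-38113 + 30447) = 1/(-7666) = -1/7666 ≈ -0.00013045)
1/(q(20, -143) + Y) = 1/(-266 - 1/7666) = 1/(-2039157/7666) = -7666/2039157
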